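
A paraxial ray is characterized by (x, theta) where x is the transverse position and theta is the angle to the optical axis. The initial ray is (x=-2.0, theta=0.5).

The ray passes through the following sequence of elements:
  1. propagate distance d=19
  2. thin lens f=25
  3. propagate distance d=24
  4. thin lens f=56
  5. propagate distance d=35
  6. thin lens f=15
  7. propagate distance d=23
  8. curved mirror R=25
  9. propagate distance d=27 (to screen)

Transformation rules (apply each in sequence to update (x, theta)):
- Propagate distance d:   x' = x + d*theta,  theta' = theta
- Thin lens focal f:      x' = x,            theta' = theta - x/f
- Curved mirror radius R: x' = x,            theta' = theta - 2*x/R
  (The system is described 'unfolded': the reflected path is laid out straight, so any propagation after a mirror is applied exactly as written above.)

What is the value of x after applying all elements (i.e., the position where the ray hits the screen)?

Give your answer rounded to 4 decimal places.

Answer: -13.7245

Derivation:
Initial: x=-2.0000 theta=0.5000
After 1 (propagate distance d=19): x=7.5000 theta=0.5000
After 2 (thin lens f=25): x=7.5000 theta=0.2000
After 3 (propagate distance d=24): x=12.3000 theta=0.2000
After 4 (thin lens f=56): x=12.3000 theta=-11/560 (≈-0.0196)
After 5 (propagate distance d=35): x=11.6125 theta=-11/560 (≈-0.0196)
After 6 (thin lens f=15): x=11.6125 theta=-1667/2100 (≈-0.7938)
After 7 (propagate distance d=23): x=-55819/8400 (≈-6.6451) theta=-1667/2100 (≈-0.7938)
After 8 (curved mirror R=25): x=-55819/8400 (≈-6.6451) theta=-0.2622
After 9 (propagate distance d=27 (to screen)): x=-2882149/210000 (≈-13.7245) theta=-0.2622
Rounded to 4 decimal places: x = -13.7245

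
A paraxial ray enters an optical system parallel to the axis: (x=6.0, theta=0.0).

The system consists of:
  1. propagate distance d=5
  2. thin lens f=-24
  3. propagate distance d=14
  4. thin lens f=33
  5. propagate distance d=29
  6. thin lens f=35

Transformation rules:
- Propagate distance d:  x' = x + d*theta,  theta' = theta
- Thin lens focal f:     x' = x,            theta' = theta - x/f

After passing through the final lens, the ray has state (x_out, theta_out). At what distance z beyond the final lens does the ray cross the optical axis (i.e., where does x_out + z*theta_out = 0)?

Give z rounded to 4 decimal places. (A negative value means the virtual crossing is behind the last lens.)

Answer: 30.2298

Derivation:
Initial: x=6.0000 theta=0.0000
After 1 (propagate distance d=5): x=6.0000 theta=0.0000
After 2 (thin lens f=-24): x=6.0000 theta=0.2500
After 3 (propagate distance d=14): x=9.5000 theta=0.2500
After 4 (thin lens f=33): x=9.5000 theta=-5/132 (≈-0.0379)
After 5 (propagate distance d=29): x=1109/132 (≈8.4015) theta=-5/132 (≈-0.0379)
After 6 (thin lens f=35): x=1109/132 (≈8.4015) theta=-107/385 (≈-0.2779)
z_focus = -x_out/theta_out = -(1109/132)/(-107/385) = 38815/1284 ≈ 30.2298
Rounded to 4 decimal places: z = 30.2298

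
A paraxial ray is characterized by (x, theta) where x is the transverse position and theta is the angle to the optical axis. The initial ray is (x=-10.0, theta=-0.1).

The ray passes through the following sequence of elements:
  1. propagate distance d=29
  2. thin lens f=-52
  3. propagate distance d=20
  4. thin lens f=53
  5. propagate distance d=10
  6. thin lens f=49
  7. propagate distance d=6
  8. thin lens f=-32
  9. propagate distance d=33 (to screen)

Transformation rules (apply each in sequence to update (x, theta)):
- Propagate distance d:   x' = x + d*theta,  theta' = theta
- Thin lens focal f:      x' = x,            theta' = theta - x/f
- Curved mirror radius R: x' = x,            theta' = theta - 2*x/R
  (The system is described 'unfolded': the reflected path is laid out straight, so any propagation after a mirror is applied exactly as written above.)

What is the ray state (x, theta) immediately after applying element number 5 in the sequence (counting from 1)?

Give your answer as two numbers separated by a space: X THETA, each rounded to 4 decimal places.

Initial: x=-10.0000 theta=-0.1000
After 1 (propagate distance d=29): x=-12.9000 theta=-0.1000
After 2 (thin lens f=-52): x=-12.9000 theta=-181/520 (≈-0.3481)
After 3 (propagate distance d=20): x=-1291/65 (≈-19.8615) theta=-181/520 (≈-0.3481)
After 4 (thin lens f=53): x=-1291/65 (≈-19.8615) theta=147/5512 (≈0.0267)
After 5 (propagate distance d=10): x=-270017/13780 (≈-19.5948) theta=147/5512 (≈0.0267)
Rounded to 4 decimal places: x = -19.5948, theta = 0.0267

Answer: -19.5948 0.0267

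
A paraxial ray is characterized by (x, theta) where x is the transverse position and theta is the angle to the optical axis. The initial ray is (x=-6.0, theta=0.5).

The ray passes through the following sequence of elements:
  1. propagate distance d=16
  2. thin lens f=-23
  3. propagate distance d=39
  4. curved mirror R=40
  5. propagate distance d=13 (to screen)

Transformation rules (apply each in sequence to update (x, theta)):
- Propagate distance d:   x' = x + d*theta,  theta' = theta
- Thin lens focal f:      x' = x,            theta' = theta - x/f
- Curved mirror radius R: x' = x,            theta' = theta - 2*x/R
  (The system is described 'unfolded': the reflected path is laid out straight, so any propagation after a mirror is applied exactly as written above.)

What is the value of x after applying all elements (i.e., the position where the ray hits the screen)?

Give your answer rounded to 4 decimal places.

Answer: 16.3424

Derivation:
Initial: x=-6.0000 theta=0.5000
After 1 (propagate distance d=16): x=2.0000 theta=0.5000
After 2 (thin lens f=-23): x=2.0000 theta=27/46 (≈0.5870)
After 3 (propagate distance d=39): x=1145/46 (≈24.8913) theta=27/46 (≈0.5870)
After 4 (curved mirror R=40): x=1145/46 (≈24.8913) theta=-121/184 (≈-0.6576)
After 5 (propagate distance d=13 (to screen)): x=3007/184 (≈16.3424) theta=-121/184 (≈-0.6576)
Rounded to 4 decimal places: x = 16.3424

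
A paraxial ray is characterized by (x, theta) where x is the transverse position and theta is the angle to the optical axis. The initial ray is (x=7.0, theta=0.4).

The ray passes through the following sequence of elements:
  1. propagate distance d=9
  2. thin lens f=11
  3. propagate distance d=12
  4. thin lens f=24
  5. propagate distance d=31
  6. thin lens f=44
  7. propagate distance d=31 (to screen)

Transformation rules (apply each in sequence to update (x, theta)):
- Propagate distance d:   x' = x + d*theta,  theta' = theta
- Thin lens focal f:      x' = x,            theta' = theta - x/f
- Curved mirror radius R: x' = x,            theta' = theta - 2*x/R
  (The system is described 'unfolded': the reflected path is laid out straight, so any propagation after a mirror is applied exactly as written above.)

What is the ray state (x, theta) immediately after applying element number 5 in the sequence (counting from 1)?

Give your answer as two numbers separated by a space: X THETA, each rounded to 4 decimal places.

Answer: -18.5917 -0.7235

Derivation:
Initial: x=7.0000 theta=0.4000
After 1 (propagate distance d=9): x=10.6000 theta=0.4000
After 2 (thin lens f=11): x=10.6000 theta=-31/55 (≈-0.5636)
After 3 (propagate distance d=12): x=211/55 (≈3.8364) theta=-31/55 (≈-0.5636)
After 4 (thin lens f=24): x=211/55 (≈3.8364) theta=-191/264 (≈-0.7235)
After 5 (propagate distance d=31): x=-2231/120 (≈-18.5917) theta=-191/264 (≈-0.7235)
Rounded to 4 decimal places: x = -18.5917, theta = -0.7235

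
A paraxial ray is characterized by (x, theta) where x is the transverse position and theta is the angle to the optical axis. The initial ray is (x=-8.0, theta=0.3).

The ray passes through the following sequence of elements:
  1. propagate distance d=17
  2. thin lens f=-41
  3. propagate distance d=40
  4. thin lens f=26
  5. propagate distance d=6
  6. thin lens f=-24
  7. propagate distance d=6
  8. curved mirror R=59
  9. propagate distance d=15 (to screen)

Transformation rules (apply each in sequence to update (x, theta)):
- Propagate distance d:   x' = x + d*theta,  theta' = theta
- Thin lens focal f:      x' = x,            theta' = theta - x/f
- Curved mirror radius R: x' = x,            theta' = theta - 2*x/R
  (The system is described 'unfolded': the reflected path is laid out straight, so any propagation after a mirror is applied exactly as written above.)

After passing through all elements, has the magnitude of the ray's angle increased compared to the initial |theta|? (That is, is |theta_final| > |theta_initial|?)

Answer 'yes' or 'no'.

Initial: x=-8.0000 theta=0.3000
After 1 (propagate distance d=17): x=-2.9000 theta=0.3000
After 2 (thin lens f=-41): x=-2.9000 theta=47/205 (≈0.2293)
After 3 (propagate distance d=40): x=2571/410 (≈6.2707) theta=47/205 (≈0.2293)
After 4 (thin lens f=26): x=2571/410 (≈6.2707) theta=-127/10660 (≈-0.0119)
After 5 (propagate distance d=6): x=16521/2665 (≈6.1992) theta=-127/10660 (≈-0.0119)
After 6 (thin lens f=-24): x=16521/2665 (≈6.1992) theta=5253/21320 (≈0.2464)
After 7 (propagate distance d=6): x=81843/10660 (≈7.6776) theta=5253/21320 (≈0.2464)
After 8 (curved mirror R=59): x=81843/10660 (≈7.6776) theta=-3489/251576 (≈-0.0139)
After 9 (propagate distance d=15 (to screen)): x=9395799/1257880 (≈7.4696) theta=-3489/251576 (≈-0.0139)
|theta_initial|=0.3000 |theta_final|=3489/251576 (≈0.0139) -> not increased

Answer: no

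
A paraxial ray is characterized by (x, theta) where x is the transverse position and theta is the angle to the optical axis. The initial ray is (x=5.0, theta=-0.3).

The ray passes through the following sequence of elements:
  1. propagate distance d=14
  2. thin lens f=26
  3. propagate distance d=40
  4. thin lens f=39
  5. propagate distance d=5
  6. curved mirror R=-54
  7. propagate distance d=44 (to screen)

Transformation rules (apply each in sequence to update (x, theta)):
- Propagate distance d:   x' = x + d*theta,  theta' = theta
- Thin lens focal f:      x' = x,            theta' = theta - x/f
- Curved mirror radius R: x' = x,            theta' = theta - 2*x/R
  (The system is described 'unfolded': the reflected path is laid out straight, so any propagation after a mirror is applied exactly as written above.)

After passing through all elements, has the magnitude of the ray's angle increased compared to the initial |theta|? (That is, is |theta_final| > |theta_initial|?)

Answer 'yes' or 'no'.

Answer: yes

Derivation:
Initial: x=5.0000 theta=-0.3000
After 1 (propagate distance d=14): x=0.8000 theta=-0.3000
After 2 (thin lens f=26): x=0.8000 theta=-43/130 (≈-0.3308)
After 3 (propagate distance d=40): x=-808/65 (≈-12.4308) theta=-43/130 (≈-0.3308)
After 4 (thin lens f=39): x=-808/65 (≈-12.4308) theta=-61/5070 (≈-0.0120)
After 5 (propagate distance d=5): x=-63329/5070 (≈-12.4909) theta=-61/5070 (≈-0.0120)
After 6 (curved mirror R=-54): x=-63329/5070 (≈-12.4909) theta=-32488/68445 (≈-0.4747)
After 7 (propagate distance d=44 (to screen)): x=-4568827/136890 (≈-33.3759) theta=-32488/68445 (≈-0.4747)
|theta_initial|=0.3000 |theta_final|=32488/68445 (≈0.4747) -> increased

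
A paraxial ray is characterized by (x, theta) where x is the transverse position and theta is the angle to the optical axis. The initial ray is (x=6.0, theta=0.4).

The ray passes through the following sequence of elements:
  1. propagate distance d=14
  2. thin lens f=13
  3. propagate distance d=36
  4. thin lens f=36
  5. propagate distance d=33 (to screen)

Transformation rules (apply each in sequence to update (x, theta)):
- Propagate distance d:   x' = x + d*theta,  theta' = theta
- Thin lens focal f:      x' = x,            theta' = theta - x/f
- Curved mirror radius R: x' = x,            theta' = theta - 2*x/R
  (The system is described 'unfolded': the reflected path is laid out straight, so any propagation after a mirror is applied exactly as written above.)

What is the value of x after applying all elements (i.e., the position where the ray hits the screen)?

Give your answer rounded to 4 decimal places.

Initial: x=6.0000 theta=0.4000
After 1 (propagate distance d=14): x=11.6000 theta=0.4000
After 2 (thin lens f=13): x=11.6000 theta=-32/65 (≈-0.4923)
After 3 (propagate distance d=36): x=-398/65 (≈-6.1231) theta=-32/65 (≈-0.4923)
After 4 (thin lens f=36): x=-398/65 (≈-6.1231) theta=-29/90 (≈-0.3222)
After 5 (propagate distance d=33 (to screen)): x=-1307/78 (≈-16.7564) theta=-29/90 (≈-0.3222)
Rounded to 4 decimal places: x = -16.7564

Answer: -16.7564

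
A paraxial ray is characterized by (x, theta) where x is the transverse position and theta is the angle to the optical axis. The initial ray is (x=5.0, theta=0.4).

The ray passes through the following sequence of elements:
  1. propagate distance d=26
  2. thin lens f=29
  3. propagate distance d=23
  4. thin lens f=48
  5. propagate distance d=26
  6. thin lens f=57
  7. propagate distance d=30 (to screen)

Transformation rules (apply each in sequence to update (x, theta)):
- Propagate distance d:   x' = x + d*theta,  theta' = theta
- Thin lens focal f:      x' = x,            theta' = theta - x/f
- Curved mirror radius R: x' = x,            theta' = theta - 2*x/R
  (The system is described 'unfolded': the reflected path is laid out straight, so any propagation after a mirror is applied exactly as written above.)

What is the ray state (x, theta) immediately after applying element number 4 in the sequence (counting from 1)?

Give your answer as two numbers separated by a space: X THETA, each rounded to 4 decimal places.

Initial: x=5.0000 theta=0.4000
After 1 (propagate distance d=26): x=15.4000 theta=0.4000
After 2 (thin lens f=29): x=15.4000 theta=-19/145 (≈-0.1310)
After 3 (propagate distance d=23): x=1796/145 (≈12.3862) theta=-19/145 (≈-0.1310)
After 4 (thin lens f=48): x=1796/145 (≈12.3862) theta=-677/1740 (≈-0.3891)
Rounded to 4 decimal places: x = 12.3862, theta = -0.3891

Answer: 12.3862 -0.3891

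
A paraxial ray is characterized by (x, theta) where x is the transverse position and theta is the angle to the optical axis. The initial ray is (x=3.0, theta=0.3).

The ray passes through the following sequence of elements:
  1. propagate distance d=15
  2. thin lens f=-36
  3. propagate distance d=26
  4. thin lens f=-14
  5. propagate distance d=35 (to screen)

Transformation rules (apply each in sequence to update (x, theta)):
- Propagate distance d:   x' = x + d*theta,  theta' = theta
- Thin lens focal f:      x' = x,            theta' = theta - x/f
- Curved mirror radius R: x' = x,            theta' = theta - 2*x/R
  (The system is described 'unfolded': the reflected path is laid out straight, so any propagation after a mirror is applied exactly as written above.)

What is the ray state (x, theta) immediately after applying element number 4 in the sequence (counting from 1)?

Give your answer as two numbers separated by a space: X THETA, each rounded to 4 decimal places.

Initial: x=3.0000 theta=0.3000
After 1 (propagate distance d=15): x=7.5000 theta=0.3000
After 2 (thin lens f=-36): x=7.5000 theta=61/120 (≈0.5083)
After 3 (propagate distance d=26): x=1243/60 (≈20.7167) theta=61/120 (≈0.5083)
After 4 (thin lens f=-14): x=1243/60 (≈20.7167) theta=167/84 (≈1.9881)
Rounded to 4 decimal places: x = 20.7167, theta = 1.9881

Answer: 20.7167 1.9881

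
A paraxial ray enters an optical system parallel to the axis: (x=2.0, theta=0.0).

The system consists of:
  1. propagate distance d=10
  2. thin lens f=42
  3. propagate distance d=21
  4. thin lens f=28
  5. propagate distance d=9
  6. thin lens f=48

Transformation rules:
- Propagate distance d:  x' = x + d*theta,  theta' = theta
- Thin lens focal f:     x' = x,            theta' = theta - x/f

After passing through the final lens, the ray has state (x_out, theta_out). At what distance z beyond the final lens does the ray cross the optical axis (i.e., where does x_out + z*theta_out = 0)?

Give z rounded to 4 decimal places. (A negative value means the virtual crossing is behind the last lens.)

Answer: 2.8235

Derivation:
Initial: x=2.0000 theta=0.0000
After 1 (propagate distance d=10): x=2.0000 theta=0.0000
After 2 (thin lens f=42): x=2.0000 theta=-1/21 (≈-0.0476)
After 3 (propagate distance d=21): x=1.0000 theta=-1/21 (≈-0.0476)
After 4 (thin lens f=28): x=1.0000 theta=-1/12 (≈-0.0833)
After 5 (propagate distance d=9): x=0.2500 theta=-1/12 (≈-0.0833)
After 6 (thin lens f=48): x=0.2500 theta=-17/192 (≈-0.0885)
z_focus = -x_out/theta_out = -(0.2500)/(-17/192) = 48/17 ≈ 2.8235
Rounded to 4 decimal places: z = 2.8235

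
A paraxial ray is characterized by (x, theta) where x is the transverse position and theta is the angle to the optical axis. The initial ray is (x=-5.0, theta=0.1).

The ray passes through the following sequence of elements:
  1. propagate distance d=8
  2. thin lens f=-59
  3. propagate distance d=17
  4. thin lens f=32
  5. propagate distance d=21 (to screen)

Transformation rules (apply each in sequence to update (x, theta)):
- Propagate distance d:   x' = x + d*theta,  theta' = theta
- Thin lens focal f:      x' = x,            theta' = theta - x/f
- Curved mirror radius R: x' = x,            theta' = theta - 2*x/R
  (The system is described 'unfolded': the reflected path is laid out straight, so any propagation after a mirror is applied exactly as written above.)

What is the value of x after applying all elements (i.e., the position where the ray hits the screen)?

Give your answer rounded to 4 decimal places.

Initial: x=-5.0000 theta=0.1000
After 1 (propagate distance d=8): x=-4.2000 theta=0.1000
After 2 (thin lens f=-59): x=-4.2000 theta=17/590 (≈0.0288)
After 3 (propagate distance d=17): x=-2189/590 (≈-3.7102) theta=17/590 (≈0.0288)
After 4 (thin lens f=32): x=-2189/590 (≈-3.7102) theta=2733/18880 (≈0.1448)
After 5 (propagate distance d=21 (to screen)): x=-2531/3776 (≈-0.6703) theta=2733/18880 (≈0.1448)
Rounded to 4 decimal places: x = -0.6703

Answer: -0.6703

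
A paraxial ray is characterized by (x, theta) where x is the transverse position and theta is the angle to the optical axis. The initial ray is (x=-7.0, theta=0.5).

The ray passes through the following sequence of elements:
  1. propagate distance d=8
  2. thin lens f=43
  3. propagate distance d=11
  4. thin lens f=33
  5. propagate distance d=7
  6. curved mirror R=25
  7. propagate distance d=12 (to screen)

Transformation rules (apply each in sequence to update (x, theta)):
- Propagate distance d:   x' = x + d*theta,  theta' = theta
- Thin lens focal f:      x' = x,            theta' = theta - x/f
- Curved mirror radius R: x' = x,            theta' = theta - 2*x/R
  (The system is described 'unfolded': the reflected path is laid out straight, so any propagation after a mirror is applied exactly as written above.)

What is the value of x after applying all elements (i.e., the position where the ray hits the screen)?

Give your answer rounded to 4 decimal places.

Initial: x=-7.0000 theta=0.5000
After 1 (propagate distance d=8): x=-3.0000 theta=0.5000
After 2 (thin lens f=43): x=-3.0000 theta=49/86 (≈0.5698)
After 3 (propagate distance d=11): x=281/86 (≈3.2674) theta=49/86 (≈0.5698)
After 4 (thin lens f=33): x=281/86 (≈3.2674) theta=668/1419 (≈0.4708)
After 5 (propagate distance d=7): x=18625/2838 (≈6.5627) theta=668/1419 (≈0.4708)
After 6 (curved mirror R=25): x=18625/2838 (≈6.5627) theta=-7/129 (≈-0.0543)
After 7 (propagate distance d=12 (to screen)): x=16777/2838 (≈5.9116) theta=-7/129 (≈-0.0543)
Rounded to 4 decimal places: x = 5.9116

Answer: 5.9116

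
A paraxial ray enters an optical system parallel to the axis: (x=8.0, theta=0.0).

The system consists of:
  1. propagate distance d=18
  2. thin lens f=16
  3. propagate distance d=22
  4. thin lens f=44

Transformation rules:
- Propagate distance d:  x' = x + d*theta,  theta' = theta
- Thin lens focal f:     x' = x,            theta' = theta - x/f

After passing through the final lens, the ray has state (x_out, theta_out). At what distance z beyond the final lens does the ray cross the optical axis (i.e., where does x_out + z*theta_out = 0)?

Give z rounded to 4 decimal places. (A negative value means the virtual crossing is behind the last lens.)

Initial: x=8.0000 theta=0.0000
After 1 (propagate distance d=18): x=8.0000 theta=0.0000
After 2 (thin lens f=16): x=8.0000 theta=-0.5000
After 3 (propagate distance d=22): x=-3.0000 theta=-0.5000
After 4 (thin lens f=44): x=-3.0000 theta=-19/44 (≈-0.4318)
z_focus = -x_out/theta_out = -(-3.0000)/(-19/44) = -132/19 ≈ -6.9474
Rounded to 4 decimal places: z = -6.9474

Answer: -6.9474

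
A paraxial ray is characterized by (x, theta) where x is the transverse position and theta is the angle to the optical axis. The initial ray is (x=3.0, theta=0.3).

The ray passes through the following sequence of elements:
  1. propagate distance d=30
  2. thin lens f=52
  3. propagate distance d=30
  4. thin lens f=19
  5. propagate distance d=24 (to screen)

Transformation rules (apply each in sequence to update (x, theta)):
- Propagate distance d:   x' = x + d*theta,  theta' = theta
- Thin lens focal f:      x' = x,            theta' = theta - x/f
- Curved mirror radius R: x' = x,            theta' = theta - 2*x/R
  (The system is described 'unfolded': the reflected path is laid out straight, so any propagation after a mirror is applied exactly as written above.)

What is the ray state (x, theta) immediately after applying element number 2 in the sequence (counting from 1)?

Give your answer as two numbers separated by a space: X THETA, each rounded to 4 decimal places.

Initial: x=3.0000 theta=0.3000
After 1 (propagate distance d=30): x=12.0000 theta=0.3000
After 2 (thin lens f=52): x=12.0000 theta=9/130 (≈0.0692)
Rounded to 4 decimal places: x = 12.0000, theta = 0.0692

Answer: 12.0000 0.0692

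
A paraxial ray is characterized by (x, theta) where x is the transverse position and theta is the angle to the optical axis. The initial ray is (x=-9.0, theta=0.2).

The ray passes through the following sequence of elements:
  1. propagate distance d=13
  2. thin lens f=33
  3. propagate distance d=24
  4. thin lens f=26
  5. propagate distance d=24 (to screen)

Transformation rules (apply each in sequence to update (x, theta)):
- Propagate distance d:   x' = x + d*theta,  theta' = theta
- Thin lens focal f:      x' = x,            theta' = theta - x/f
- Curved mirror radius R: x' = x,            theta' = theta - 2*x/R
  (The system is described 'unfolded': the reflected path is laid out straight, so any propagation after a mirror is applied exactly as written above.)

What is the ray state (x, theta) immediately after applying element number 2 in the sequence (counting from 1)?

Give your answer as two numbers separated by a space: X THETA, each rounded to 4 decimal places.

Initial: x=-9.0000 theta=0.2000
After 1 (propagate distance d=13): x=-6.4000 theta=0.2000
After 2 (thin lens f=33): x=-6.4000 theta=13/33 (≈0.3939)
Rounded to 4 decimal places: x = -6.4000, theta = 0.3939

Answer: -6.4000 0.3939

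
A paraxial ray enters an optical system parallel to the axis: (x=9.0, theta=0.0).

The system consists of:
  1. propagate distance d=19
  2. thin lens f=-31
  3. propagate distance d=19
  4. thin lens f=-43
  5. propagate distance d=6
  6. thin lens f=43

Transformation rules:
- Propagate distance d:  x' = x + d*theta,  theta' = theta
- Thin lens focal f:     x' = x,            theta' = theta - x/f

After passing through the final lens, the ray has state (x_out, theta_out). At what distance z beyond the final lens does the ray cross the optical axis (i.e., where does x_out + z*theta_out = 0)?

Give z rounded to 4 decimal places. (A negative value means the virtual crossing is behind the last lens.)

Initial: x=9.0000 theta=0.0000
After 1 (propagate distance d=19): x=9.0000 theta=0.0000
After 2 (thin lens f=-31): x=9.0000 theta=9/31 (≈0.2903)
After 3 (propagate distance d=19): x=450/31 (≈14.5161) theta=9/31 (≈0.2903)
After 4 (thin lens f=-43): x=450/31 (≈14.5161) theta=27/43 (≈0.6279)
After 5 (propagate distance d=6): x=24372/1333 (≈18.2836) theta=27/43 (≈0.6279)
After 6 (thin lens f=43): x=24372/1333 (≈18.2836) theta=11619/57319 (≈0.2027)
z_focus = -x_out/theta_out = -(24372/1333)/(11619/57319) = -116444/1291 ≈ -90.1967
Rounded to 4 decimal places: z = -90.1967

Answer: -90.1967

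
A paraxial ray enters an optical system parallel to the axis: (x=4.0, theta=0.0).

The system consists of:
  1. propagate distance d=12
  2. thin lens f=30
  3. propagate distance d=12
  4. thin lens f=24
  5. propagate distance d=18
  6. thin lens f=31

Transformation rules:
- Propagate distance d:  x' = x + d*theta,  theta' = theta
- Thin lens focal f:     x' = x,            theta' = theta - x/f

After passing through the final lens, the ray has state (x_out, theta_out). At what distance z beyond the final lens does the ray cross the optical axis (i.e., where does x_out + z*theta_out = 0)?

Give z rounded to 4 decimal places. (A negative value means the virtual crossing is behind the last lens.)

Initial: x=4.0000 theta=0.0000
After 1 (propagate distance d=12): x=4.0000 theta=0.0000
After 2 (thin lens f=30): x=4.0000 theta=-2/15 (≈-0.1333)
After 3 (propagate distance d=12): x=2.4000 theta=-2/15 (≈-0.1333)
After 4 (thin lens f=24): x=2.4000 theta=-7/30 (≈-0.2333)
After 5 (propagate distance d=18): x=-1.8000 theta=-7/30 (≈-0.2333)
After 6 (thin lens f=31): x=-1.8000 theta=-163/930 (≈-0.1753)
z_focus = -x_out/theta_out = -(-1.8000)/(-163/930) = -1674/163 ≈ -10.2699
Rounded to 4 decimal places: z = -10.2699

Answer: -10.2699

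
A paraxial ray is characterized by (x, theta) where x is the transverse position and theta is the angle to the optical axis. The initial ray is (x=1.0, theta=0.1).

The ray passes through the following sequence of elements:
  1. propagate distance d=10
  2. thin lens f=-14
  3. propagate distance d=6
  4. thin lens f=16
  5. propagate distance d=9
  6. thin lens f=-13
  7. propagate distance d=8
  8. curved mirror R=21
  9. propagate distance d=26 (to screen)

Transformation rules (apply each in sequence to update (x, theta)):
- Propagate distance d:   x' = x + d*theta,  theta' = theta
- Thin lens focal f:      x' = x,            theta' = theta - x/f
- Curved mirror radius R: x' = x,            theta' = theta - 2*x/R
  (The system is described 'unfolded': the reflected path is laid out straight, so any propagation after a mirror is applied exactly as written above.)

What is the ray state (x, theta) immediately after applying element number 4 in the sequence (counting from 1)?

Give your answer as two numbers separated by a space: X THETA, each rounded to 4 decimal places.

Initial: x=1.0000 theta=0.1000
After 1 (propagate distance d=10): x=2.0000 theta=0.1000
After 2 (thin lens f=-14): x=2.0000 theta=17/70 (≈0.2429)
After 3 (propagate distance d=6): x=121/35 (≈3.4571) theta=17/70 (≈0.2429)
After 4 (thin lens f=16): x=121/35 (≈3.4571) theta=3/112 (≈0.0268)
Rounded to 4 decimal places: x = 3.4571, theta = 0.0268

Answer: 3.4571 0.0268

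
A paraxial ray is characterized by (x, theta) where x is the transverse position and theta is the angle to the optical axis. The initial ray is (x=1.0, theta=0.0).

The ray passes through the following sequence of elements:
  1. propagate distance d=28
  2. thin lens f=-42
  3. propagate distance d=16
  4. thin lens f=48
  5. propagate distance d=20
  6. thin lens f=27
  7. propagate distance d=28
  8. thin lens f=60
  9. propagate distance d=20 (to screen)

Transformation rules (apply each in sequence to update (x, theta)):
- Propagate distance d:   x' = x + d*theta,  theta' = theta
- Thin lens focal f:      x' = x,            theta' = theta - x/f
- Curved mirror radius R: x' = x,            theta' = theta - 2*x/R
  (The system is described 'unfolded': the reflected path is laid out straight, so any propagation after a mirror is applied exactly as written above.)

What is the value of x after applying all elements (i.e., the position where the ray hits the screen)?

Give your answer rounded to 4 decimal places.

Answer: -1.1729

Derivation:
Initial: x=1.0000 theta=0.0000
After 1 (propagate distance d=28): x=1.0000 theta=0.0000
After 2 (thin lens f=-42): x=1.0000 theta=1/42 (≈0.0238)
After 3 (propagate distance d=16): x=29/21 (≈1.3810) theta=1/42 (≈0.0238)
After 4 (thin lens f=48): x=29/21 (≈1.3810) theta=-5/1008 (≈-0.0050)
After 5 (propagate distance d=20): x=323/252 (≈1.2817) theta=-5/1008 (≈-0.0050)
After 6 (thin lens f=27): x=323/252 (≈1.2817) theta=-1427/27216 (≈-0.0524)
After 7 (propagate distance d=28): x=-317/1701 (≈-0.1864) theta=-1427/27216 (≈-0.0524)
After 8 (thin lens f=60): x=-317/1701 (≈-0.1864) theta=-20137/408240 (≈-0.0493)
After 9 (propagate distance d=20 (to screen)): x=-23941/20412 (≈-1.1729) theta=-20137/408240 (≈-0.0493)
Rounded to 4 decimal places: x = -1.1729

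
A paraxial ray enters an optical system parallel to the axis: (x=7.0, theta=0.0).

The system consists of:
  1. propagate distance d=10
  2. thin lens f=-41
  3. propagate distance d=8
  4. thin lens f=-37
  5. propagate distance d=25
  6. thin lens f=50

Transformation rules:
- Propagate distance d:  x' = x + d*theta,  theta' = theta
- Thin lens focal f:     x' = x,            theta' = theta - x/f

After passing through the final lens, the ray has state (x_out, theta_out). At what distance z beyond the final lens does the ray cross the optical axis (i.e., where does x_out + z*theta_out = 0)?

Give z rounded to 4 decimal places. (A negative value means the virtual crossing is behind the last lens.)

Answer: -587.9822

Derivation:
Initial: x=7.0000 theta=0.0000
After 1 (propagate distance d=10): x=7.0000 theta=0.0000
After 2 (thin lens f=-41): x=7.0000 theta=7/41 (≈0.1707)
After 3 (propagate distance d=8): x=343/41 (≈8.3659) theta=7/41 (≈0.1707)
After 4 (thin lens f=-37): x=343/41 (≈8.3659) theta=602/1517 (≈0.3968)
After 5 (propagate distance d=25): x=27741/1517 (≈18.2868) theta=602/1517 (≈0.3968)
After 6 (thin lens f=50): x=27741/1517 (≈18.2868) theta=2359/75850 (≈0.0311)
z_focus = -x_out/theta_out = -(27741/1517)/(2359/75850) = -198150/337 ≈ -587.9822
Rounded to 4 decimal places: z = -587.9822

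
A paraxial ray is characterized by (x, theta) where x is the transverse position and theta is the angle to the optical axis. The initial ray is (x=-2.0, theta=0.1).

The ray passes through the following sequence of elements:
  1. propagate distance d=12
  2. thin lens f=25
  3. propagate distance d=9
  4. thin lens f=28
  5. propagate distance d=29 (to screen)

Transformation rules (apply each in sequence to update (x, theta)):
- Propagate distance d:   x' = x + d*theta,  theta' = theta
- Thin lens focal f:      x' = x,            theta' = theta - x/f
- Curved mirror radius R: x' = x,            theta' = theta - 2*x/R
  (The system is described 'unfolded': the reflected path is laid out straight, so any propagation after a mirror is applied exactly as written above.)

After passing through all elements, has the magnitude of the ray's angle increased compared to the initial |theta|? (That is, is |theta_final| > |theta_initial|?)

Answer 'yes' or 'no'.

Answer: yes

Derivation:
Initial: x=-2.0000 theta=0.1000
After 1 (propagate distance d=12): x=-0.8000 theta=0.1000
After 2 (thin lens f=25): x=-0.8000 theta=0.1320
After 3 (propagate distance d=9): x=0.3880 theta=0.1320
After 4 (thin lens f=28): x=0.3880 theta=827/7000 (≈0.1181)
After 5 (propagate distance d=29 (to screen)): x=26699/7000 (≈3.8141) theta=827/7000 (≈0.1181)
|theta_initial|=0.1000 |theta_final|=827/7000 (≈0.1181) -> increased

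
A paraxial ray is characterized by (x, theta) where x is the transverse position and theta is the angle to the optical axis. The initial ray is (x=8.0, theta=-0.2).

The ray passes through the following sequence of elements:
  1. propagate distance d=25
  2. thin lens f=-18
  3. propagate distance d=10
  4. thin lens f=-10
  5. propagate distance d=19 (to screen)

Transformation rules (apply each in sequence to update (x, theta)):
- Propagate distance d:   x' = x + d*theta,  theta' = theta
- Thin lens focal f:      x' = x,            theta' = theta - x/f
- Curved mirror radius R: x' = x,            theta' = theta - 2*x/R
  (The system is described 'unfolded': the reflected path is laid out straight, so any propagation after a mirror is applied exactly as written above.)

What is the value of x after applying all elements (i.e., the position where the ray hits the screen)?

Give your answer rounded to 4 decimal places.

Initial: x=8.0000 theta=-0.2000
After 1 (propagate distance d=25): x=3.0000 theta=-0.2000
After 2 (thin lens f=-18): x=3.0000 theta=-1/30 (≈-0.0333)
After 3 (propagate distance d=10): x=8/3 (≈2.6667) theta=-1/30 (≈-0.0333)
After 4 (thin lens f=-10): x=8/3 (≈2.6667) theta=7/30 (≈0.2333)
After 5 (propagate distance d=19 (to screen)): x=7.1000 theta=7/30 (≈0.2333)
Rounded to 4 decimal places: x = 7.1000

Answer: 7.1000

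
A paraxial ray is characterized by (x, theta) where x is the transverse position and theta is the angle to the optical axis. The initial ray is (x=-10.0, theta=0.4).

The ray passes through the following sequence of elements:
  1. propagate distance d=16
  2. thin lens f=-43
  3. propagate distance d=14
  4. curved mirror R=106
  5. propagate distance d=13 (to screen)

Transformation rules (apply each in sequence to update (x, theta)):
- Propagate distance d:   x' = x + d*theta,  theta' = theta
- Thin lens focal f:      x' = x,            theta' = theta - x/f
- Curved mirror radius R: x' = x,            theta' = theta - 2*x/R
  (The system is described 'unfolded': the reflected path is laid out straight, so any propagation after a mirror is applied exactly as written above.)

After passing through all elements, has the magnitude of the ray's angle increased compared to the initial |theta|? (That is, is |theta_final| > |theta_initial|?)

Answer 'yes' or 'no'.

Answer: no

Derivation:
Initial: x=-10.0000 theta=0.4000
After 1 (propagate distance d=16): x=-3.6000 theta=0.4000
After 2 (thin lens f=-43): x=-3.6000 theta=68/215 (≈0.3163)
After 3 (propagate distance d=14): x=178/215 (≈0.8279) theta=68/215 (≈0.3163)
After 4 (curved mirror R=106): x=178/215 (≈0.8279) theta=3426/11395 (≈0.3007)
After 5 (propagate distance d=13 (to screen)): x=53972/11395 (≈4.7365) theta=3426/11395 (≈0.3007)
|theta_initial|=0.4000 |theta_final|=3426/11395 (≈0.3007) -> not increased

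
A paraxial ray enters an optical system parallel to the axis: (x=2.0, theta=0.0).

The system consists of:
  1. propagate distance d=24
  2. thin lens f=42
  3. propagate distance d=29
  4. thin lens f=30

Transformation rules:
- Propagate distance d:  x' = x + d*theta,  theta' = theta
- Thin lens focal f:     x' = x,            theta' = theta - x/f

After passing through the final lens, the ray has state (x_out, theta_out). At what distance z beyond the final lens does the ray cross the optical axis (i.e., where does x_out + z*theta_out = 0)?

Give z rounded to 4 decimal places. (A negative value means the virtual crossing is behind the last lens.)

Initial: x=2.0000 theta=0.0000
After 1 (propagate distance d=24): x=2.0000 theta=0.0000
After 2 (thin lens f=42): x=2.0000 theta=-1/21 (≈-0.0476)
After 3 (propagate distance d=29): x=13/21 (≈0.6190) theta=-1/21 (≈-0.0476)
After 4 (thin lens f=30): x=13/21 (≈0.6190) theta=-43/630 (≈-0.0683)
z_focus = -x_out/theta_out = -(13/21)/(-43/630) = 390/43 ≈ 9.0698
Rounded to 4 decimal places: z = 9.0698

Answer: 9.0698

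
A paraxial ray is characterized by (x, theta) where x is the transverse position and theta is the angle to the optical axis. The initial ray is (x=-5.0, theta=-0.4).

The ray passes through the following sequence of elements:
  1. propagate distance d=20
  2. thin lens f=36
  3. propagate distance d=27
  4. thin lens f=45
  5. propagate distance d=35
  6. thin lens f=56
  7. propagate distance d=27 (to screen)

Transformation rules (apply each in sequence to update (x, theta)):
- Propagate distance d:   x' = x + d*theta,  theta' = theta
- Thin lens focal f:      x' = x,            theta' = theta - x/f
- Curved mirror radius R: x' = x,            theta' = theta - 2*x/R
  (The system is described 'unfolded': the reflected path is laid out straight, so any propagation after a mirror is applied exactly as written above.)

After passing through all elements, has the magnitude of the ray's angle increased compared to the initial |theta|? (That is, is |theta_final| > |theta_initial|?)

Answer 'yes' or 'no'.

Answer: no

Derivation:
Initial: x=-5.0000 theta=-0.4000
After 1 (propagate distance d=20): x=-13.0000 theta=-0.4000
After 2 (thin lens f=36): x=-13.0000 theta=-7/180 (≈-0.0389)
After 3 (propagate distance d=27): x=-14.0500 theta=-7/180 (≈-0.0389)
After 4 (thin lens f=45): x=-14.0500 theta=41/150 (≈0.2733)
After 5 (propagate distance d=35): x=-269/60 (≈-4.4833) theta=41/150 (≈0.2733)
After 6 (thin lens f=56): x=-269/60 (≈-4.4833) theta=1979/5600 (≈0.3534)
After 7 (propagate distance d=27 (to screen)): x=84979/16800 (≈5.0583) theta=1979/5600 (≈0.3534)
|theta_initial|=0.4000 |theta_final|=1979/5600 (≈0.3534) -> not increased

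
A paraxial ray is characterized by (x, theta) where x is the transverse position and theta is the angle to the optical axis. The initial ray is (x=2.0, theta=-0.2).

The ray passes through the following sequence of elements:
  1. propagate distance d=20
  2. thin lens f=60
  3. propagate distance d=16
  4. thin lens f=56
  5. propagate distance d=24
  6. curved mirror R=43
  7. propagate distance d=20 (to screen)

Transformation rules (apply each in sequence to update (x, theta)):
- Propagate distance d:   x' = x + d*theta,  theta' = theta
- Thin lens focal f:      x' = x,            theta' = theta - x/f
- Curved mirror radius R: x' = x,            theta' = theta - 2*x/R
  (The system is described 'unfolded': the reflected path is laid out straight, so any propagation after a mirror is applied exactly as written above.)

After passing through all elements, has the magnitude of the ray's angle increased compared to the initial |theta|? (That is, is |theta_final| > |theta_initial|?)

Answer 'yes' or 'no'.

Answer: yes

Derivation:
Initial: x=2.0000 theta=-0.2000
After 1 (propagate distance d=20): x=-2.0000 theta=-0.2000
After 2 (thin lens f=60): x=-2.0000 theta=-1/6 (≈-0.1667)
After 3 (propagate distance d=16): x=-14/3 (≈-4.6667) theta=-1/6 (≈-0.1667)
After 4 (thin lens f=56): x=-14/3 (≈-4.6667) theta=-1/12 (≈-0.0833)
After 5 (propagate distance d=24): x=-20/3 (≈-6.6667) theta=-1/12 (≈-0.0833)
After 6 (curved mirror R=43): x=-20/3 (≈-6.6667) theta=39/172 (≈0.2267)
After 7 (propagate distance d=20 (to screen)): x=-275/129 (≈-2.1318) theta=39/172 (≈0.2267)
|theta_initial|=0.2000 |theta_final|=39/172 (≈0.2267) -> increased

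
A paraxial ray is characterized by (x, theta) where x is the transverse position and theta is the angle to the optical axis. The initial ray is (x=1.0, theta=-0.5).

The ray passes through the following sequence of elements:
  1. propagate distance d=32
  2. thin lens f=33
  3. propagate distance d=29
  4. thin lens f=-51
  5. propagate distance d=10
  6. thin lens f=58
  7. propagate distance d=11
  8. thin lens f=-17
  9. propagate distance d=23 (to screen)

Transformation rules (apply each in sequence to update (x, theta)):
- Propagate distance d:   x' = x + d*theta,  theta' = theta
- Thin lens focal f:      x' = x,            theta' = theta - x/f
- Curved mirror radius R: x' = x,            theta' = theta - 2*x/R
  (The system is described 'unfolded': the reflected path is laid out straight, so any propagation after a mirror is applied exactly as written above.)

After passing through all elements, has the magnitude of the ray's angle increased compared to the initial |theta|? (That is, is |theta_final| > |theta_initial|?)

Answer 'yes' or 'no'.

Answer: yes

Derivation:
Initial: x=1.0000 theta=-0.5000
After 1 (propagate distance d=32): x=-15.0000 theta=-0.5000
After 2 (thin lens f=33): x=-15.0000 theta=-1/22 (≈-0.0455)
After 3 (propagate distance d=29): x=-359/22 (≈-16.3182) theta=-1/22 (≈-0.0455)
After 4 (thin lens f=-51): x=-359/22 (≈-16.3182) theta=-205/561 (≈-0.3654)
After 5 (propagate distance d=10): x=-22409/1122 (≈-19.9724) theta=-205/561 (≈-0.3654)
After 6 (thin lens f=58): x=-22409/1122 (≈-19.9724) theta=-457/21692 (≈-0.0211)
After 7 (propagate distance d=11): x=-1314803/65076 (≈-20.2041) theta=-457/21692 (≈-0.0211)
After 8 (thin lens f=-17): x=-1314803/65076 (≈-20.2041) theta=-669055/553146 (≈-1.2095)
After 9 (propagate distance d=23 (to screen)): x=-53128181/1106292 (≈-48.0237) theta=-669055/553146 (≈-1.2095)
|theta_initial|=0.5000 |theta_final|=669055/553146 (≈1.2095) -> increased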